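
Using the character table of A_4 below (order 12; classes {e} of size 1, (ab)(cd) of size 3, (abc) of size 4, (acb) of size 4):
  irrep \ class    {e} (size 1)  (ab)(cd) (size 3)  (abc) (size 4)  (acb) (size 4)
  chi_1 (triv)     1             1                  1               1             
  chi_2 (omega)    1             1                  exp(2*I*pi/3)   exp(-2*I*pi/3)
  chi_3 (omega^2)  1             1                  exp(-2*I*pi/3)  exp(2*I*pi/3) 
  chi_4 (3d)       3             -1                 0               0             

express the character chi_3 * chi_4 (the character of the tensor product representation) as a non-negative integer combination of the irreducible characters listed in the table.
chi_3 tensor chi_4 = chi_4 (all other irreducibles have multiplicity 0).

Proof sketch: The character of a tensor product is the pointwise product (chi_3 * chi_4)(C) = chi_3(C) * chi_4(C):
  {e}: (1)*(3), (ab)(cd): (1)*(-1), (abc): (exp(-2*I*pi/3))*(0), (acb): (exp(2*I*pi/3))*(0)
so (chi_3 * chi_4) takes values
  {e} -> 3, (ab)(cd) -> -1, (abc) -> 0, (acb) -> 0.
Now take the inner product of this character with each irreducible chi from the table, <chi_3*chi_4, chi> = (1/12) sum_C |C| (chi_3*chi_4)(C) conj(chi(C)):
  <chi_3*chi_4, chi_1> = (1/12)[1*(3)*conj(1) + 3*(-1)*conj(1) + 4*(0)*conj(1) + 4*(0)*conj(1)]
      = (1/12)[(3) + (-3) + (0) + (0)] = 0/12 = 0
  <chi_3*chi_4, chi_2> = (1/12)[1*(3)*conj(1) + 3*(-1)*conj(1) + 4*(0)*conj(exp(2*I*pi/3)) + 4*(0)*conj(exp(-2*I*pi/3))]
      = (1/12)[(3) + (-3) + (0) + (0)] = 0/12 = 0
  <chi_3*chi_4, chi_3> = (1/12)[1*(3)*conj(1) + 3*(-1)*conj(1) + 4*(0)*conj(exp(-2*I*pi/3)) + 4*(0)*conj(exp(2*I*pi/3))]
      = (1/12)[(3) + (-3) + (0) + (0)] = 0/12 = 0
  <chi_3*chi_4, chi_4> = (1/12)[1*(3)*conj(3) + 3*(-1)*conj(-1) + 4*(0)*conj(0) + 4*(0)*conj(0)]
      = (1/12)[(9) + (3) + (0) + (0)] = 12/12 = 1
(Exp terms are combined using exp(i*s)*conj(exp(i*t)) = exp(i*(s-t)), and sums of them are collapsed using the identity that for every m > 1 the m distinct m-th roots of unity sum to 0, e.g. 1 + exp(2*I*pi/3) + exp(-2*I*pi/3) = 0.)
Hence the multiplicities are chi_4: 1. Dimension check: dim(chi_3)*dim(chi_4) = 1*3 = 3 and sum (mult * dim) = 1*3 = 3.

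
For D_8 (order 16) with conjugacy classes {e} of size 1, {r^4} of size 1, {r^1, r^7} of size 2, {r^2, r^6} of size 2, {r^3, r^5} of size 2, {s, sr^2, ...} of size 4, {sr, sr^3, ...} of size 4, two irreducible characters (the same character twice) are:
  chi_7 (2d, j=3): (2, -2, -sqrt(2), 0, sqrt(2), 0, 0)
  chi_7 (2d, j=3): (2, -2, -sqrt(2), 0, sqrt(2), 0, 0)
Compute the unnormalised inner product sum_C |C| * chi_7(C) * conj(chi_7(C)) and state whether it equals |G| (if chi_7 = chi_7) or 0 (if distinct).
Sum = 16 = |G| = 16; so <chi_7, chi_7> = 1 (norm-1 confirms irreducibility).

Details: Compute term by term over conjugacy classes (|C| * chi_7(C) * conj(chi_7(C))):
  1*(2)*conj(2) + 1*(-2)*conj(-2) + 2*(-sqrt(2))*conj(-sqrt(2)) + 2*(0)*conj(0) + 2*(sqrt(2))*conj(sqrt(2)) + 4*(0)*conj(0) + 4*(0)*conj(0)
  = (4) + (4) + (4) + (0) + (4) + (0) + (0)
  = 16.
Dividing by |G| = 16 gives 16/16 = 1, matching the row-orthogonality relation <chi_7, chi_7> = [chi_7 = chi_7].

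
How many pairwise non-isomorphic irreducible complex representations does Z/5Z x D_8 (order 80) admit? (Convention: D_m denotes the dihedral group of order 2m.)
35

Solution. The number of irreducible complex representations of a finite group equals its number of conjugacy classes. For a direct product, #classes(G x H) = #classes(G) * #classes(H). Z/5Z has 5 classes (abelian), D_8 has 7 classes, so 5 * 7 = 35, so Z/5Z x D_8 (order 80) has exactly 35 irreducible complex representations.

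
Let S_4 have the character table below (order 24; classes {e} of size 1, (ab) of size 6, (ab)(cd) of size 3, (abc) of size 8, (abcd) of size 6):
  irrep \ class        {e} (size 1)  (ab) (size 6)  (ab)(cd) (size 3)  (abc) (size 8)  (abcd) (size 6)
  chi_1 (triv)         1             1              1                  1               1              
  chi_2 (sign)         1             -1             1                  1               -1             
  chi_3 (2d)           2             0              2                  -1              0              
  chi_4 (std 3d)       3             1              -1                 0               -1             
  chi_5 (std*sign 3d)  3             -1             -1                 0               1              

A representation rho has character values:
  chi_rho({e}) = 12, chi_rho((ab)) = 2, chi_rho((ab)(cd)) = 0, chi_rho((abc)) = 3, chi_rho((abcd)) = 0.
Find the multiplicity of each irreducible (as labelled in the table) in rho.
Multiplicities: chi_1: 2, chi_2: 1, chi_3: 0, chi_4: 2, chi_5: 1.

Derivation: Use <chi_rho, chi> = (1/|G|) sum_C |C| * chi_rho(C) * conj(chi(C)) with |G| = 24 for each irreducible chi in the table:
  <chi_rho, chi_1> = (1/24)[1*(12)*conj(1) + 6*(2)*conj(1) + 3*(0)*conj(1) + 8*(3)*conj(1) + 6*(0)*conj(1)]
      = (1/24)[(12) + (12) + (0) + (24) + (0)] = 48/24 = 2
  <chi_rho, chi_2> = (1/24)[1*(12)*conj(1) + 6*(2)*conj(-1) + 3*(0)*conj(1) + 8*(3)*conj(1) + 6*(0)*conj(-1)]
      = (1/24)[(12) + (-12) + (0) + (24) + (0)] = 24/24 = 1
  <chi_rho, chi_3> = (1/24)[1*(12)*conj(2) + 6*(2)*conj(0) + 3*(0)*conj(2) + 8*(3)*conj(-1) + 6*(0)*conj(0)]
      = (1/24)[(24) + (0) + (0) + (-24) + (0)] = 0/24 = 0
  <chi_rho, chi_4> = (1/24)[1*(12)*conj(3) + 6*(2)*conj(1) + 3*(0)*conj(-1) + 8*(3)*conj(0) + 6*(0)*conj(-1)]
      = (1/24)[(36) + (12) + (0) + (0) + (0)] = 48/24 = 2
  <chi_rho, chi_5> = (1/24)[1*(12)*conj(3) + 6*(2)*conj(-1) + 3*(0)*conj(-1) + 8*(3)*conj(0) + 6*(0)*conj(1)]
      = (1/24)[(36) + (-12) + (0) + (0) + (0)] = 24/24 = 1
Dimension check: dim(rho) = sum (mult * dim) = 2*1 + 1*1 + 0*2 + 2*3 + 1*3 = 12 = chi_rho(e) = 12.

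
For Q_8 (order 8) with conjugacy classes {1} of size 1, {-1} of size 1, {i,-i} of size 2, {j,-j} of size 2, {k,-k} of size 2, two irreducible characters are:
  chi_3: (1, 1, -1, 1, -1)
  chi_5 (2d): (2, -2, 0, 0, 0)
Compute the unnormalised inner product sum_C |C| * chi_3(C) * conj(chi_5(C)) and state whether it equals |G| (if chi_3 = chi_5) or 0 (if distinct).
Sum = 0; so <chi_3, chi_5> = 0 (distinct irreducibles are orthogonal).

Reasoning: Compute term by term over conjugacy classes (|C| * chi_3(C) * conj(chi_5(C))):
  1*(1)*conj(2) + 1*(1)*conj(-2) + 2*(-1)*conj(0) + 2*(1)*conj(0) + 2*(-1)*conj(0)
  = (2) + (-2) + (0) + (0) + (0)
  = 0.
Dividing by |G| = 8 gives 0/8 = 0, matching the row-orthogonality relation <chi_3, chi_5> = [chi_3 = chi_5].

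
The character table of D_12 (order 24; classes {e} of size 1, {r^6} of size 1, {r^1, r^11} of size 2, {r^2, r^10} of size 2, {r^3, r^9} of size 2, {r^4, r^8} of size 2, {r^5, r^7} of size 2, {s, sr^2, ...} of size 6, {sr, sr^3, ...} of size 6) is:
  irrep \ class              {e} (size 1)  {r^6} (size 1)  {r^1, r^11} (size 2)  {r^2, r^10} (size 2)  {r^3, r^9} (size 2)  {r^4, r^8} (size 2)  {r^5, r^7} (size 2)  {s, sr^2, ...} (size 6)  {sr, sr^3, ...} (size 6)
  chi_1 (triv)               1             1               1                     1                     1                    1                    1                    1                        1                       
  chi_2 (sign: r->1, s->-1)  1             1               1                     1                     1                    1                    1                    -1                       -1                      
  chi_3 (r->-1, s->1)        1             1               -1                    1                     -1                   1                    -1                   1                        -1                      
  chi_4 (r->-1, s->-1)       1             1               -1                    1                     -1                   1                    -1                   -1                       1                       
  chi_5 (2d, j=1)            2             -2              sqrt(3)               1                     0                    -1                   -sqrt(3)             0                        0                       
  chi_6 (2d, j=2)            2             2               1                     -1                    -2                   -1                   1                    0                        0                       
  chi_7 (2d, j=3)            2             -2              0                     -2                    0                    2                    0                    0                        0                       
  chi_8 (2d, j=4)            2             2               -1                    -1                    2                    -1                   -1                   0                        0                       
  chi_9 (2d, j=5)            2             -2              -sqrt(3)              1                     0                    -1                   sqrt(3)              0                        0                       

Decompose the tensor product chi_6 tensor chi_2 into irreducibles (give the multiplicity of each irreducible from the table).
chi_6 tensor chi_2 = chi_6 (all other irreducibles have multiplicity 0).

Proof sketch: The character of a tensor product is the pointwise product (chi_6 * chi_2)(C) = chi_6(C) * chi_2(C):
  {e}: (2)*(1), {r^6}: (2)*(1), {r^1, r^11}: (1)*(1), {r^2, r^10}: (-1)*(1), {r^3, r^9}: (-2)*(1), {r^4, r^8}: (-1)*(1), {r^5, r^7}: (1)*(1), {s, sr^2, ...}: (0)*(-1), {sr, sr^3, ...}: (0)*(-1)
so (chi_6 * chi_2) takes values
  {e} -> 2, {r^6} -> 2, {r^1, r^11} -> 1, {r^2, r^10} -> -1, {r^3, r^9} -> -2, {r^4, r^8} -> -1, {r^5, r^7} -> 1, {s, sr^2, ...} -> 0, {sr, sr^3, ...} -> 0.
Now take the inner product of this character with each irreducible chi from the table, <chi_6*chi_2, chi> = (1/24) sum_C |C| (chi_6*chi_2)(C) conj(chi(C)):
  <chi_6*chi_2, chi_1> = (1/24)[1*(2)*conj(1) + 1*(2)*conj(1) + 2*(1)*conj(1) + 2*(-1)*conj(1) + 2*(-2)*conj(1) + 2*(-1)*conj(1) + 2*(1)*conj(1) + 6*(0)*conj(1) + 6*(0)*conj(1)]
      = (1/24)[(2) + (2) + (2) + (-2) + (-4) + (-2) + (2) + (0) + (0)] = 0/24 = 0
  <chi_6*chi_2, chi_2> = (1/24)[1*(2)*conj(1) + 1*(2)*conj(1) + 2*(1)*conj(1) + 2*(-1)*conj(1) + 2*(-2)*conj(1) + 2*(-1)*conj(1) + 2*(1)*conj(1) + 6*(0)*conj(-1) + 6*(0)*conj(-1)]
      = (1/24)[(2) + (2) + (2) + (-2) + (-4) + (-2) + (2) + (0) + (0)] = 0/24 = 0
  <chi_6*chi_2, chi_3> = (1/24)[1*(2)*conj(1) + 1*(2)*conj(1) + 2*(1)*conj(-1) + 2*(-1)*conj(1) + 2*(-2)*conj(-1) + 2*(-1)*conj(1) + 2*(1)*conj(-1) + 6*(0)*conj(1) + 6*(0)*conj(-1)]
      = (1/24)[(2) + (2) + (-2) + (-2) + (4) + (-2) + (-2) + (0) + (0)] = 0/24 = 0
  <chi_6*chi_2, chi_4> = (1/24)[1*(2)*conj(1) + 1*(2)*conj(1) + 2*(1)*conj(-1) + 2*(-1)*conj(1) + 2*(-2)*conj(-1) + 2*(-1)*conj(1) + 2*(1)*conj(-1) + 6*(0)*conj(-1) + 6*(0)*conj(1)]
      = (1/24)[(2) + (2) + (-2) + (-2) + (4) + (-2) + (-2) + (0) + (0)] = 0/24 = 0
  <chi_6*chi_2, chi_5> = (1/24)[1*(2)*conj(2) + 1*(2)*conj(-2) + 2*(1)*conj(sqrt(3)) + 2*(-1)*conj(1) + 2*(-2)*conj(0) + 2*(-1)*conj(-1) + 2*(1)*conj(-sqrt(3)) + 6*(0)*conj(0) + 6*(0)*conj(0)]
      = (1/24)[(4) + (-4) + (2*sqrt(3)) + (-2) + (0) + (2) + (-2*sqrt(3)) + (0) + (0)] = 0/24 = 0
  <chi_6*chi_2, chi_6> = (1/24)[1*(2)*conj(2) + 1*(2)*conj(2) + 2*(1)*conj(1) + 2*(-1)*conj(-1) + 2*(-2)*conj(-2) + 2*(-1)*conj(-1) + 2*(1)*conj(1) + 6*(0)*conj(0) + 6*(0)*conj(0)]
      = (1/24)[(4) + (4) + (2) + (2) + (8) + (2) + (2) + (0) + (0)] = 24/24 = 1
  <chi_6*chi_2, chi_7> = (1/24)[1*(2)*conj(2) + 1*(2)*conj(-2) + 2*(1)*conj(0) + 2*(-1)*conj(-2) + 2*(-2)*conj(0) + 2*(-1)*conj(2) + 2*(1)*conj(0) + 6*(0)*conj(0) + 6*(0)*conj(0)]
      = (1/24)[(4) + (-4) + (0) + (4) + (0) + (-4) + (0) + (0) + (0)] = 0/24 = 0
  <chi_6*chi_2, chi_8> = (1/24)[1*(2)*conj(2) + 1*(2)*conj(2) + 2*(1)*conj(-1) + 2*(-1)*conj(-1) + 2*(-2)*conj(2) + 2*(-1)*conj(-1) + 2*(1)*conj(-1) + 6*(0)*conj(0) + 6*(0)*conj(0)]
      = (1/24)[(4) + (4) + (-2) + (2) + (-8) + (2) + (-2) + (0) + (0)] = 0/24 = 0
  <chi_6*chi_2, chi_9> = (1/24)[1*(2)*conj(2) + 1*(2)*conj(-2) + 2*(1)*conj(-sqrt(3)) + 2*(-1)*conj(1) + 2*(-2)*conj(0) + 2*(-1)*conj(-1) + 2*(1)*conj(sqrt(3)) + 6*(0)*conj(0) + 6*(0)*conj(0)]
      = (1/24)[(4) + (-4) + (-2*sqrt(3)) + (-2) + (0) + (2) + (2*sqrt(3)) + (0) + (0)] = 0/24 = 0
Hence the multiplicities are chi_6: 1. Dimension check: dim(chi_6)*dim(chi_2) = 2*1 = 2 and sum (mult * dim) = 1*2 = 2.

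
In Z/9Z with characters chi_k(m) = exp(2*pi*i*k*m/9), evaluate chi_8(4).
chi_8(4) = zeta_9^32 = exp(-8*I*pi/9)

Working: chi_8(4) = zeta_9^(8*4) = zeta_9^32. Since zeta_9^9 = 1, this equals zeta_9^5 = exp(2*pi*i*5/9) = exp(-8*I*pi/9).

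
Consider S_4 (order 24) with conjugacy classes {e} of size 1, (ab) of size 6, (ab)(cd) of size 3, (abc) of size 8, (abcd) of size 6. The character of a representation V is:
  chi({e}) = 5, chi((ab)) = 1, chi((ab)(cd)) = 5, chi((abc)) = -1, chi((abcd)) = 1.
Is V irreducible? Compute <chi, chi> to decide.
Not irreducible (reducible): <chi, chi> = 5 > 1.

Reasoning: <chi, chi> = (1/|G|) sum_C |C| * |chi(C)|^2 = (1/24)[1*|5|^2 + 6*|1|^2 + 3*|5|^2 + 8*|-1|^2 + 6*|1|^2]
  = (1/24)[(25) + (6) + (75) + (8) + (6)] = 120/24 = 5.
A character is irreducible iff <chi, chi> = 1, so this representation is reducible.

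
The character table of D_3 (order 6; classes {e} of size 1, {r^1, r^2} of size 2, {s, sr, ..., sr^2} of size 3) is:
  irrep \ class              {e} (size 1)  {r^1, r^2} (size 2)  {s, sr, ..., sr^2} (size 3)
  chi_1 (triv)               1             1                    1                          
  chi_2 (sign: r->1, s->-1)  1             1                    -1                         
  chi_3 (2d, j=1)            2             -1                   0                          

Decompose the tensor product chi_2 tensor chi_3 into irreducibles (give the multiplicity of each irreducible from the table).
chi_2 tensor chi_3 = chi_3 (all other irreducibles have multiplicity 0).

Derivation: The character of a tensor product is the pointwise product (chi_2 * chi_3)(C) = chi_2(C) * chi_3(C):
  {e}: (1)*(2), {r^1, r^2}: (1)*(-1), {s, sr, ..., sr^2}: (-1)*(0)
so (chi_2 * chi_3) takes values
  {e} -> 2, {r^1, r^2} -> -1, {s, sr, ..., sr^2} -> 0.
Now take the inner product of this character with each irreducible chi from the table, <chi_2*chi_3, chi> = (1/6) sum_C |C| (chi_2*chi_3)(C) conj(chi(C)):
  <chi_2*chi_3, chi_1> = (1/6)[1*(2)*conj(1) + 2*(-1)*conj(1) + 3*(0)*conj(1)]
      = (1/6)[(2) + (-2) + (0)] = 0/6 = 0
  <chi_2*chi_3, chi_2> = (1/6)[1*(2)*conj(1) + 2*(-1)*conj(1) + 3*(0)*conj(-1)]
      = (1/6)[(2) + (-2) + (0)] = 0/6 = 0
  <chi_2*chi_3, chi_3> = (1/6)[1*(2)*conj(2) + 2*(-1)*conj(-1) + 3*(0)*conj(0)]
      = (1/6)[(4) + (2) + (0)] = 6/6 = 1
Hence the multiplicities are chi_3: 1. Dimension check: dim(chi_2)*dim(chi_3) = 1*2 = 2 and sum (mult * dim) = 1*2 = 2.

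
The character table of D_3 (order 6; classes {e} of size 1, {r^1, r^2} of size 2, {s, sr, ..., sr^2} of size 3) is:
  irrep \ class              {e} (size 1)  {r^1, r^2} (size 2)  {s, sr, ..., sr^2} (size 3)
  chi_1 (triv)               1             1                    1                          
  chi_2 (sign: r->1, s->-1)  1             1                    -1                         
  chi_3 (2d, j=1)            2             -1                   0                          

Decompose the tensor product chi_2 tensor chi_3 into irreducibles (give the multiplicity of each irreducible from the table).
chi_2 tensor chi_3 = chi_3 (all other irreducibles have multiplicity 0).

Argument: The character of a tensor product is the pointwise product (chi_2 * chi_3)(C) = chi_2(C) * chi_3(C):
  {e}: (1)*(2), {r^1, r^2}: (1)*(-1), {s, sr, ..., sr^2}: (-1)*(0)
so (chi_2 * chi_3) takes values
  {e} -> 2, {r^1, r^2} -> -1, {s, sr, ..., sr^2} -> 0.
Now take the inner product of this character with each irreducible chi from the table, <chi_2*chi_3, chi> = (1/6) sum_C |C| (chi_2*chi_3)(C) conj(chi(C)):
  <chi_2*chi_3, chi_1> = (1/6)[1*(2)*conj(1) + 2*(-1)*conj(1) + 3*(0)*conj(1)]
      = (1/6)[(2) + (-2) + (0)] = 0/6 = 0
  <chi_2*chi_3, chi_2> = (1/6)[1*(2)*conj(1) + 2*(-1)*conj(1) + 3*(0)*conj(-1)]
      = (1/6)[(2) + (-2) + (0)] = 0/6 = 0
  <chi_2*chi_3, chi_3> = (1/6)[1*(2)*conj(2) + 2*(-1)*conj(-1) + 3*(0)*conj(0)]
      = (1/6)[(4) + (2) + (0)] = 6/6 = 1
Hence the multiplicities are chi_3: 1. Dimension check: dim(chi_2)*dim(chi_3) = 1*2 = 2 and sum (mult * dim) = 1*2 = 2.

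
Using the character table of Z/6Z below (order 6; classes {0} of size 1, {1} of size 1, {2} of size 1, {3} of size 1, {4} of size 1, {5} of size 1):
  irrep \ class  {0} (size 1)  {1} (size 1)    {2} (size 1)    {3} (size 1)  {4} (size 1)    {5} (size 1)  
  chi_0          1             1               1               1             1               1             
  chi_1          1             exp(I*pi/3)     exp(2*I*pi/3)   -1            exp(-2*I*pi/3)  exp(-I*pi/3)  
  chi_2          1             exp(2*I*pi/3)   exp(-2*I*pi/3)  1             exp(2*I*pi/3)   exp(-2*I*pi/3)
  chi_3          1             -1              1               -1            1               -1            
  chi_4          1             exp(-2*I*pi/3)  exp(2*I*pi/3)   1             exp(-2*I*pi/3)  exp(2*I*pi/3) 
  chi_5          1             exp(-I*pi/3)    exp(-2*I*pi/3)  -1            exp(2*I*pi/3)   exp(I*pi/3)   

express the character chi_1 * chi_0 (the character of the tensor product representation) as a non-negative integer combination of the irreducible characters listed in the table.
chi_1 tensor chi_0 = chi_1 (all other irreducibles have multiplicity 0).

Reasoning: The character of a tensor product is the pointwise product (chi_1 * chi_0)(C) = chi_1(C) * chi_0(C):
  {0}: (1)*(1), {1}: (exp(I*pi/3))*(1), {2}: (exp(2*I*pi/3))*(1), {3}: (-1)*(1), {4}: (exp(-2*I*pi/3))*(1), {5}: (exp(-I*pi/3))*(1)
so (chi_1 * chi_0) takes values
  {0} -> 1, {1} -> exp(I*pi/3), {2} -> exp(2*I*pi/3), {3} -> -1, {4} -> exp(-2*I*pi/3), {5} -> exp(-I*pi/3).
Now take the inner product of this character with each irreducible chi from the table, <chi_1*chi_0, chi> = (1/6) sum_C |C| (chi_1*chi_0)(C) conj(chi(C)):
  <chi_1*chi_0, chi_0> = (1/6)[1*(1)*conj(1) + 1*(exp(I*pi/3))*conj(1) + 1*(exp(2*I*pi/3))*conj(1) + 1*(-1)*conj(1) + 1*(exp(-2*I*pi/3))*conj(1) + 1*(exp(-I*pi/3))*conj(1)]
      = (1/6)[(1) + (exp(I*pi/3)) + (exp(2*I*pi/3)) + (-1) + (exp(-2*I*pi/3)) + (exp(-I*pi/3))] = 0/6 = 0
  <chi_1*chi_0, chi_1> = (1/6)[1*(1)*conj(1) + 1*(exp(I*pi/3))*conj(exp(I*pi/3)) + 1*(exp(2*I*pi/3))*conj(exp(2*I*pi/3)) + 1*(-1)*conj(-1) + 1*(exp(-2*I*pi/3))*conj(exp(-2*I*pi/3)) + 1*(exp(-I*pi/3))*conj(exp(-I*pi/3))]
      = (1/6)[(1) + (1) + (1) + (1) + (1) + (1)] = 6/6 = 1
  <chi_1*chi_0, chi_2> = (1/6)[1*(1)*conj(1) + 1*(exp(I*pi/3))*conj(exp(2*I*pi/3)) + 1*(exp(2*I*pi/3))*conj(exp(-2*I*pi/3)) + 1*(-1)*conj(1) + 1*(exp(-2*I*pi/3))*conj(exp(2*I*pi/3)) + 1*(exp(-I*pi/3))*conj(exp(-2*I*pi/3))]
      = (1/6)[(1) + (exp(-I*pi/3)) + (exp(-2*I*pi/3)) + (-1) + (exp(2*I*pi/3)) + (exp(I*pi/3))] = 0/6 = 0
  <chi_1*chi_0, chi_3> = (1/6)[1*(1)*conj(1) + 1*(exp(I*pi/3))*conj(-1) + 1*(exp(2*I*pi/3))*conj(1) + 1*(-1)*conj(-1) + 1*(exp(-2*I*pi/3))*conj(1) + 1*(exp(-I*pi/3))*conj(-1)]
      = (1/6)[(1) + (-exp(I*pi/3)) + (exp(2*I*pi/3)) + (1) + (exp(-2*I*pi/3)) + (-exp(-I*pi/3))] = 0/6 = 0
  <chi_1*chi_0, chi_4> = (1/6)[1*(1)*conj(1) + 1*(exp(I*pi/3))*conj(exp(-2*I*pi/3)) + 1*(exp(2*I*pi/3))*conj(exp(2*I*pi/3)) + 1*(-1)*conj(1) + 1*(exp(-2*I*pi/3))*conj(exp(-2*I*pi/3)) + 1*(exp(-I*pi/3))*conj(exp(2*I*pi/3))]
      = (1/6)[(1) + (-1) + (1) + (-1) + (1) + (-1)] = 0/6 = 0
  <chi_1*chi_0, chi_5> = (1/6)[1*(1)*conj(1) + 1*(exp(I*pi/3))*conj(exp(-I*pi/3)) + 1*(exp(2*I*pi/3))*conj(exp(-2*I*pi/3)) + 1*(-1)*conj(-1) + 1*(exp(-2*I*pi/3))*conj(exp(2*I*pi/3)) + 1*(exp(-I*pi/3))*conj(exp(I*pi/3))]
      = (1/6)[(1) + (exp(2*I*pi/3)) + (exp(-2*I*pi/3)) + (1) + (exp(2*I*pi/3)) + (exp(-2*I*pi/3))] = 0/6 = 0
(Exp terms are combined using exp(i*s)*conj(exp(i*t)) = exp(i*(s-t)), and sums of them are collapsed using the identity that for every m > 1 the m distinct m-th roots of unity sum to 0, e.g. 1 + exp(2*I*pi/3) + exp(-2*I*pi/3) = 0.)
Hence the multiplicities are chi_1: 1. Dimension check: dim(chi_1)*dim(chi_0) = 1*1 = 1 and sum (mult * dim) = 1*1 = 1.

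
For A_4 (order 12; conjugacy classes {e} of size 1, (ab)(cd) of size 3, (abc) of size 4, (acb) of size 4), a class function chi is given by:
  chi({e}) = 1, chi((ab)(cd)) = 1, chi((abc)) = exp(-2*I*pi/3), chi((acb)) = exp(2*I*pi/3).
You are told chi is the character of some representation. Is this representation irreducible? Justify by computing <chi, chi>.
Irreducible: <chi, chi> = 1.

Why: <chi, chi> = (1/|G|) sum_C |C| * |chi(C)|^2 = (1/12)[1*|1|^2 + 3*|1|^2 + 4*|exp(-2*I*pi/3)|^2 + 4*|exp(2*I*pi/3)|^2]
  = (1/12)[(1) + (3) + (4) + (4)] = 12/12 = 1.
(Exp terms are combined using exp(i*s)*conj(exp(i*t)) = exp(i*(s-t)), and sums of them are collapsed using the identity that for every m > 1 the m distinct m-th roots of unity sum to 0, e.g. 1 + exp(2*I*pi/3) + exp(-2*I*pi/3) = 0.)
A character is irreducible iff <chi, chi> = 1, so this representation is irreducible.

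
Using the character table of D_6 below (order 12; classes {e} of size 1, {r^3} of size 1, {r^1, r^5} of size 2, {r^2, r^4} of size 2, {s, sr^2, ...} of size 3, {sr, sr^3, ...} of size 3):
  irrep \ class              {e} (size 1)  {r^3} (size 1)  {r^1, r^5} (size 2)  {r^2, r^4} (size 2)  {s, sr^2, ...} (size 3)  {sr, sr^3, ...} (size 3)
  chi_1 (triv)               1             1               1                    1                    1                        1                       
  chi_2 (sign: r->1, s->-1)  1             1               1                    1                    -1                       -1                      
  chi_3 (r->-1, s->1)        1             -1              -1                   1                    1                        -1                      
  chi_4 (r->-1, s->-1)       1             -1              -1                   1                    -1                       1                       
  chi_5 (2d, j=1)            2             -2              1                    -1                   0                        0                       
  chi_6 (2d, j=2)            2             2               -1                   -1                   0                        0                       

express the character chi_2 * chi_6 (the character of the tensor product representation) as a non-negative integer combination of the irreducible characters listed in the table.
chi_2 tensor chi_6 = chi_6 (all other irreducibles have multiplicity 0).

Explanation: The character of a tensor product is the pointwise product (chi_2 * chi_6)(C) = chi_2(C) * chi_6(C):
  {e}: (1)*(2), {r^3}: (1)*(2), {r^1, r^5}: (1)*(-1), {r^2, r^4}: (1)*(-1), {s, sr^2, ...}: (-1)*(0), {sr, sr^3, ...}: (-1)*(0)
so (chi_2 * chi_6) takes values
  {e} -> 2, {r^3} -> 2, {r^1, r^5} -> -1, {r^2, r^4} -> -1, {s, sr^2, ...} -> 0, {sr, sr^3, ...} -> 0.
Now take the inner product of this character with each irreducible chi from the table, <chi_2*chi_6, chi> = (1/12) sum_C |C| (chi_2*chi_6)(C) conj(chi(C)):
  <chi_2*chi_6, chi_1> = (1/12)[1*(2)*conj(1) + 1*(2)*conj(1) + 2*(-1)*conj(1) + 2*(-1)*conj(1) + 3*(0)*conj(1) + 3*(0)*conj(1)]
      = (1/12)[(2) + (2) + (-2) + (-2) + (0) + (0)] = 0/12 = 0
  <chi_2*chi_6, chi_2> = (1/12)[1*(2)*conj(1) + 1*(2)*conj(1) + 2*(-1)*conj(1) + 2*(-1)*conj(1) + 3*(0)*conj(-1) + 3*(0)*conj(-1)]
      = (1/12)[(2) + (2) + (-2) + (-2) + (0) + (0)] = 0/12 = 0
  <chi_2*chi_6, chi_3> = (1/12)[1*(2)*conj(1) + 1*(2)*conj(-1) + 2*(-1)*conj(-1) + 2*(-1)*conj(1) + 3*(0)*conj(1) + 3*(0)*conj(-1)]
      = (1/12)[(2) + (-2) + (2) + (-2) + (0) + (0)] = 0/12 = 0
  <chi_2*chi_6, chi_4> = (1/12)[1*(2)*conj(1) + 1*(2)*conj(-1) + 2*(-1)*conj(-1) + 2*(-1)*conj(1) + 3*(0)*conj(-1) + 3*(0)*conj(1)]
      = (1/12)[(2) + (-2) + (2) + (-2) + (0) + (0)] = 0/12 = 0
  <chi_2*chi_6, chi_5> = (1/12)[1*(2)*conj(2) + 1*(2)*conj(-2) + 2*(-1)*conj(1) + 2*(-1)*conj(-1) + 3*(0)*conj(0) + 3*(0)*conj(0)]
      = (1/12)[(4) + (-4) + (-2) + (2) + (0) + (0)] = 0/12 = 0
  <chi_2*chi_6, chi_6> = (1/12)[1*(2)*conj(2) + 1*(2)*conj(2) + 2*(-1)*conj(-1) + 2*(-1)*conj(-1) + 3*(0)*conj(0) + 3*(0)*conj(0)]
      = (1/12)[(4) + (4) + (2) + (2) + (0) + (0)] = 12/12 = 1
Hence the multiplicities are chi_6: 1. Dimension check: dim(chi_2)*dim(chi_6) = 1*2 = 2 and sum (mult * dim) = 1*2 = 2.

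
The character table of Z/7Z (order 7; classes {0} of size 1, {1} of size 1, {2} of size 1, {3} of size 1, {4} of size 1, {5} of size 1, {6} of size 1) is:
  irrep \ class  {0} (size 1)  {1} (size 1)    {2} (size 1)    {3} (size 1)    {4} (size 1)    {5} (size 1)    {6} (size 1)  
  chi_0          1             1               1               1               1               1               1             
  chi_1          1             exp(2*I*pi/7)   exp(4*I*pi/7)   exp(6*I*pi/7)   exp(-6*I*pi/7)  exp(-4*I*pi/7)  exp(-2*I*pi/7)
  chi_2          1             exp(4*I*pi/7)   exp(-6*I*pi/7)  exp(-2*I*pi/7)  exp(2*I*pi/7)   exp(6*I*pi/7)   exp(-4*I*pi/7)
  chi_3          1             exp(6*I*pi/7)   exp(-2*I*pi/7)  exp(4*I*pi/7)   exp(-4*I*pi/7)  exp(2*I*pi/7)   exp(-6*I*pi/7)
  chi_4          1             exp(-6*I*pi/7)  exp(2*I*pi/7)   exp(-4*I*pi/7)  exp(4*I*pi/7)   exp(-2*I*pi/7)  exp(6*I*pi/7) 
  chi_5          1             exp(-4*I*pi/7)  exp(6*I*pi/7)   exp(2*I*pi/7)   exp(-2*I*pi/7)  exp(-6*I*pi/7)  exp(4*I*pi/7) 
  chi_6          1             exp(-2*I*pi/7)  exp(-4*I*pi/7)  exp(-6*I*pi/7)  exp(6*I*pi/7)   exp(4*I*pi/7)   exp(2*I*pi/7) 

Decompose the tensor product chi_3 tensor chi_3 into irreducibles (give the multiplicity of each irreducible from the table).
chi_3 tensor chi_3 = chi_6 (all other irreducibles have multiplicity 0).

Working: The character of a tensor product is the pointwise product (chi_3 * chi_3)(C) = chi_3(C) * chi_3(C):
  {0}: (1)*(1), {1}: (exp(6*I*pi/7))*(exp(6*I*pi/7)), {2}: (exp(-2*I*pi/7))*(exp(-2*I*pi/7)), {3}: (exp(4*I*pi/7))*(exp(4*I*pi/7)), {4}: (exp(-4*I*pi/7))*(exp(-4*I*pi/7)), {5}: (exp(2*I*pi/7))*(exp(2*I*pi/7)), {6}: (exp(-6*I*pi/7))*(exp(-6*I*pi/7))
so (chi_3 * chi_3) takes values
  {0} -> 1, {1} -> exp(-2*I*pi/7), {2} -> exp(-4*I*pi/7), {3} -> exp(-6*I*pi/7), {4} -> exp(6*I*pi/7), {5} -> exp(4*I*pi/7), {6} -> exp(2*I*pi/7).
Now take the inner product of this character with each irreducible chi from the table, <chi_3*chi_3, chi> = (1/7) sum_C |C| (chi_3*chi_3)(C) conj(chi(C)):
  <chi_3*chi_3, chi_0> = (1/7)[1*(1)*conj(1) + 1*(exp(-2*I*pi/7))*conj(1) + 1*(exp(-4*I*pi/7))*conj(1) + 1*(exp(-6*I*pi/7))*conj(1) + 1*(exp(6*I*pi/7))*conj(1) + 1*(exp(4*I*pi/7))*conj(1) + 1*(exp(2*I*pi/7))*conj(1)]
      = (1/7)[(1) + (exp(-2*I*pi/7)) + (exp(-4*I*pi/7)) + (exp(-6*I*pi/7)) + (exp(6*I*pi/7)) + (exp(4*I*pi/7)) + (exp(2*I*pi/7))] = 0/7 = 0
  <chi_3*chi_3, chi_1> = (1/7)[1*(1)*conj(1) + 1*(exp(-2*I*pi/7))*conj(exp(2*I*pi/7)) + 1*(exp(-4*I*pi/7))*conj(exp(4*I*pi/7)) + 1*(exp(-6*I*pi/7))*conj(exp(6*I*pi/7)) + 1*(exp(6*I*pi/7))*conj(exp(-6*I*pi/7)) + 1*(exp(4*I*pi/7))*conj(exp(-4*I*pi/7)) + 1*(exp(2*I*pi/7))*conj(exp(-2*I*pi/7))]
      = (1/7)[(1) + (exp(-4*I*pi/7)) + (exp(6*I*pi/7)) + (exp(2*I*pi/7)) + (exp(-2*I*pi/7)) + (exp(-6*I*pi/7)) + (exp(4*I*pi/7))] = 0/7 = 0
  <chi_3*chi_3, chi_2> = (1/7)[1*(1)*conj(1) + 1*(exp(-2*I*pi/7))*conj(exp(4*I*pi/7)) + 1*(exp(-4*I*pi/7))*conj(exp(-6*I*pi/7)) + 1*(exp(-6*I*pi/7))*conj(exp(-2*I*pi/7)) + 1*(exp(6*I*pi/7))*conj(exp(2*I*pi/7)) + 1*(exp(4*I*pi/7))*conj(exp(6*I*pi/7)) + 1*(exp(2*I*pi/7))*conj(exp(-4*I*pi/7))]
      = (1/7)[(1) + (exp(-6*I*pi/7)) + (exp(2*I*pi/7)) + (exp(-4*I*pi/7)) + (exp(4*I*pi/7)) + (exp(-2*I*pi/7)) + (exp(6*I*pi/7))] = 0/7 = 0
  <chi_3*chi_3, chi_3> = (1/7)[1*(1)*conj(1) + 1*(exp(-2*I*pi/7))*conj(exp(6*I*pi/7)) + 1*(exp(-4*I*pi/7))*conj(exp(-2*I*pi/7)) + 1*(exp(-6*I*pi/7))*conj(exp(4*I*pi/7)) + 1*(exp(6*I*pi/7))*conj(exp(-4*I*pi/7)) + 1*(exp(4*I*pi/7))*conj(exp(2*I*pi/7)) + 1*(exp(2*I*pi/7))*conj(exp(-6*I*pi/7))]
      = (1/7)[(1) + (exp(6*I*pi/7)) + (exp(-2*I*pi/7)) + (exp(4*I*pi/7)) + (exp(-4*I*pi/7)) + (exp(2*I*pi/7)) + (exp(-6*I*pi/7))] = 0/7 = 0
  <chi_3*chi_3, chi_4> = (1/7)[1*(1)*conj(1) + 1*(exp(-2*I*pi/7))*conj(exp(-6*I*pi/7)) + 1*(exp(-4*I*pi/7))*conj(exp(2*I*pi/7)) + 1*(exp(-6*I*pi/7))*conj(exp(-4*I*pi/7)) + 1*(exp(6*I*pi/7))*conj(exp(4*I*pi/7)) + 1*(exp(4*I*pi/7))*conj(exp(-2*I*pi/7)) + 1*(exp(2*I*pi/7))*conj(exp(6*I*pi/7))]
      = (1/7)[(1) + (exp(4*I*pi/7)) + (exp(-6*I*pi/7)) + (exp(-2*I*pi/7)) + (exp(2*I*pi/7)) + (exp(6*I*pi/7)) + (exp(-4*I*pi/7))] = 0/7 = 0
  <chi_3*chi_3, chi_5> = (1/7)[1*(1)*conj(1) + 1*(exp(-2*I*pi/7))*conj(exp(-4*I*pi/7)) + 1*(exp(-4*I*pi/7))*conj(exp(6*I*pi/7)) + 1*(exp(-6*I*pi/7))*conj(exp(2*I*pi/7)) + 1*(exp(6*I*pi/7))*conj(exp(-2*I*pi/7)) + 1*(exp(4*I*pi/7))*conj(exp(-6*I*pi/7)) + 1*(exp(2*I*pi/7))*conj(exp(4*I*pi/7))]
      = (1/7)[(1) + (exp(2*I*pi/7)) + (exp(4*I*pi/7)) + (exp(6*I*pi/7)) + (exp(-6*I*pi/7)) + (exp(-4*I*pi/7)) + (exp(-2*I*pi/7))] = 0/7 = 0
  <chi_3*chi_3, chi_6> = (1/7)[1*(1)*conj(1) + 1*(exp(-2*I*pi/7))*conj(exp(-2*I*pi/7)) + 1*(exp(-4*I*pi/7))*conj(exp(-4*I*pi/7)) + 1*(exp(-6*I*pi/7))*conj(exp(-6*I*pi/7)) + 1*(exp(6*I*pi/7))*conj(exp(6*I*pi/7)) + 1*(exp(4*I*pi/7))*conj(exp(4*I*pi/7)) + 1*(exp(2*I*pi/7))*conj(exp(2*I*pi/7))]
      = (1/7)[(1) + (1) + (1) + (1) + (1) + (1) + (1)] = 7/7 = 1
(Exp terms are combined using exp(i*s)*conj(exp(i*t)) = exp(i*(s-t)), and sums of them are collapsed using the identity that for every m > 1 the m distinct m-th roots of unity sum to 0, e.g. 1 + exp(2*I*pi/3) + exp(-2*I*pi/3) = 0.)
Hence the multiplicities are chi_6: 1. Dimension check: dim(chi_3)*dim(chi_3) = 1*1 = 1 and sum (mult * dim) = 1*1 = 1.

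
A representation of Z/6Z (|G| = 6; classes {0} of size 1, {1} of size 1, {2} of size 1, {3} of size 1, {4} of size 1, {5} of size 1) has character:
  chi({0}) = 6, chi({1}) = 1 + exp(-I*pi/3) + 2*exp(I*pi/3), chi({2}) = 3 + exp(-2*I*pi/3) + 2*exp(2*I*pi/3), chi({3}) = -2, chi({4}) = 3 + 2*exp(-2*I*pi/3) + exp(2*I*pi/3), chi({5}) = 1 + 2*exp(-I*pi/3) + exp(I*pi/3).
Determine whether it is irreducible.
Not irreducible (reducible): <chi, chi> = 10 > 1.

Why: <chi, chi> = (1/|G|) sum_C |C| * |chi(C)|^2 = (1/6)[1*|6|^2 + 1*|1 + exp(-I*pi/3) + 2*exp(I*pi/3)|^2 + 1*|3 + exp(-2*I*pi/3) + 2*exp(2*I*pi/3)|^2 + 1*|-2|^2 + 1*|3 + 2*exp(-2*I*pi/3) + exp(2*I*pi/3)|^2 + 1*|1 + 2*exp(-I*pi/3) + exp(I*pi/3)|^2]
  = (1/6)[(36) + (7) + (3) + (4) + (3) + (7)] = 60/6 = 10.
(Exp terms are combined using exp(i*s)*conj(exp(i*t)) = exp(i*(s-t)), and sums of them are collapsed using the identity that for every m > 1 the m distinct m-th roots of unity sum to 0, e.g. 1 + exp(2*I*pi/3) + exp(-2*I*pi/3) = 0.)
A character is irreducible iff <chi, chi> = 1, so this representation is reducible.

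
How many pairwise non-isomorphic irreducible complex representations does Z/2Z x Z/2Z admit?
4

Details: The number of irreducible complex representations of a finite group equals its number of conjugacy classes. Z/2Z x Z/2Z is abelian of order 4, so every element is its own conjugacy class: 4 classes, so Z/2Z x Z/2Z (order 4) has exactly 4 irreducible complex representations.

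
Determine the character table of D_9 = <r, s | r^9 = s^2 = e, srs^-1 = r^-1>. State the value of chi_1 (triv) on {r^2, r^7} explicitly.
Conjugacy classes: {e} of size 1, {r^1, r^8} of size 2, {r^2, r^7} of size 2, {r^3, r^6} of size 2, {r^4, r^5} of size 2, {s, sr, ..., sr^8} of size 9.
Character table:
  irrep \ class              {e} (size 1)  {r^1, r^8} (size 2)  {r^2, r^7} (size 2)  {r^3, r^6} (size 2)  {r^4, r^5} (size 2)  {s, sr, ..., sr^8} (size 9)
  chi_1 (triv)               1             1                    1                    1                    1                    1                          
  chi_2 (sign: r->1, s->-1)  1             1                    1                    1                    1                    -1                         
  chi_3 (2d, j=1)            2             2*cos(2*pi/9)        2*cos(4*pi/9)        -1                   -2*cos(pi/9)         0                          
  chi_4 (2d, j=2)            2             2*cos(4*pi/9)        -2*cos(pi/9)         -1                   2*cos(2*pi/9)        0                          
  chi_5 (2d, j=3)            2             -1                   -1                   2                    -1                   0                          
  chi_6 (2d, j=4)            2             -2*cos(pi/9)         2*cos(2*pi/9)        -1                   2*cos(4*pi/9)        0                          

Spot check: chi_1 (triv) on {r^2, r^7} = 1.

Proof sketch: D_9 has order 2*9 = 18 with 6 conjugacy classes, hence 6 irreducibles. Sum of squared dims 1 + 1 + 4 + 4 + 4 + 4 = 18 = |G|. Linear characters come from the abelianisation; the 2-dimensional irreps have character r^k -> 2*cos(2*pi*j*k/9), reflections -> 0.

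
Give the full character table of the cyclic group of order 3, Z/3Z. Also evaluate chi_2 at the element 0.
Character table of Z/3Z (irreps indexed chi_0,...,chi_2 with chi_k(m) = zeta_3^(k*m), zeta_3 = exp(2*pi*i/3)):
  irrep \ class  {0} (size 1)  {1} (size 1)    {2} (size 1)  
  chi_0          1             1               1             
  chi_1          1             exp(2*I*pi/3)   exp(-2*I*pi/3)
  chi_2          1             exp(-2*I*pi/3)  exp(2*I*pi/3) 

Spot check: chi_2(0) = zeta_3^(2*0) = zeta_3^0 = 1.

Why: Z/3Z is abelian, so all 3 irreducible complex representations are 1-dimensional. They are given by chi_k(m) = zeta_3^(k*m) for k = 0,...,2. Row orthogonality: sum_m chi_k(m) conj(chi_l(m)) = 3 * [k = l].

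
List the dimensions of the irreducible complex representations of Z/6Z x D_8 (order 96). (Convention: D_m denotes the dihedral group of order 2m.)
Dimensions: 1, 1, 1, 1, 1, 1, 1, 1, 1, 1, 1, 1, 1, 1, 1, 1, 1, 1, 1, 1, 1, 1, 1, 1, 2, 2, 2, 2, 2, 2, 2, 2, 2, 2, 2, 2, 2, 2, 2, 2, 2, 2

Explanation: There are 42 irreducibles (= number of conjugacy classes). Their dimensions d_i satisfy sum d_i^2 = |G| = 96: 1 + 1 + 1 + 1 + 1 + 1 + 1 + 1 + 1 + 1 + 1 + 1 + 1 + 1 + 1 + 1 + 1 + 1 + 1 + 1 + 1 + 1 + 1 + 1 + 4 + 4 + 4 + 4 + 4 + 4 + 4 + 4 + 4 + 4 + 4 + 4 + 4 + 4 + 4 + 4 + 4 + 4 = 96. (For the product with Z/6Z: each of the 6 1-dim characters of Z/6Z tensors with each irrep of D_8, giving 6 copies of each D_8-dimension.)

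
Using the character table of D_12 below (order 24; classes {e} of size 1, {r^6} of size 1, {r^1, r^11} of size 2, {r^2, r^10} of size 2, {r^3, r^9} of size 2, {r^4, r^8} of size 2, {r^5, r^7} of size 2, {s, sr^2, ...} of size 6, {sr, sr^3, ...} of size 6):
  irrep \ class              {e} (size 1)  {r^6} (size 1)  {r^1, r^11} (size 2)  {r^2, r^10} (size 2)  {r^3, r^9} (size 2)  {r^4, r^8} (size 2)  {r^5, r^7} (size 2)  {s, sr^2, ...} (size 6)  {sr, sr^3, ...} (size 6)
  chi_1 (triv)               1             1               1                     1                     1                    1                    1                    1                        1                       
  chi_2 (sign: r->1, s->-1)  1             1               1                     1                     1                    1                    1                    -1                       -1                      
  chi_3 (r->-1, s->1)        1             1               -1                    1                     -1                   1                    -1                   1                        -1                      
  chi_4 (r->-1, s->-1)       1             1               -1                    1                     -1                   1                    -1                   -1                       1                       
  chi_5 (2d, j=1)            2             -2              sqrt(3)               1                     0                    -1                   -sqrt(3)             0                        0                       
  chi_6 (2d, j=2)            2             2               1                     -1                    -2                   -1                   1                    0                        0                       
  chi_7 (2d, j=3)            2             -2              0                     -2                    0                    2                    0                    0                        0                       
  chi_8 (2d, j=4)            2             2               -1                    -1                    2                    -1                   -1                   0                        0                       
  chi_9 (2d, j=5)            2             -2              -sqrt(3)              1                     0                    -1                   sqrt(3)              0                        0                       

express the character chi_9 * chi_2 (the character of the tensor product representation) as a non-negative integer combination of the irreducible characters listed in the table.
chi_9 tensor chi_2 = chi_9 (all other irreducibles have multiplicity 0).

Derivation: The character of a tensor product is the pointwise product (chi_9 * chi_2)(C) = chi_9(C) * chi_2(C):
  {e}: (2)*(1), {r^6}: (-2)*(1), {r^1, r^11}: (-sqrt(3))*(1), {r^2, r^10}: (1)*(1), {r^3, r^9}: (0)*(1), {r^4, r^8}: (-1)*(1), {r^5, r^7}: (sqrt(3))*(1), {s, sr^2, ...}: (0)*(-1), {sr, sr^3, ...}: (0)*(-1)
so (chi_9 * chi_2) takes values
  {e} -> 2, {r^6} -> -2, {r^1, r^11} -> -sqrt(3), {r^2, r^10} -> 1, {r^3, r^9} -> 0, {r^4, r^8} -> -1, {r^5, r^7} -> sqrt(3), {s, sr^2, ...} -> 0, {sr, sr^3, ...} -> 0.
Now take the inner product of this character with each irreducible chi from the table, <chi_9*chi_2, chi> = (1/24) sum_C |C| (chi_9*chi_2)(C) conj(chi(C)):
  <chi_9*chi_2, chi_1> = (1/24)[1*(2)*conj(1) + 1*(-2)*conj(1) + 2*(-sqrt(3))*conj(1) + 2*(1)*conj(1) + 2*(0)*conj(1) + 2*(-1)*conj(1) + 2*(sqrt(3))*conj(1) + 6*(0)*conj(1) + 6*(0)*conj(1)]
      = (1/24)[(2) + (-2) + (-2*sqrt(3)) + (2) + (0) + (-2) + (2*sqrt(3)) + (0) + (0)] = 0/24 = 0
  <chi_9*chi_2, chi_2> = (1/24)[1*(2)*conj(1) + 1*(-2)*conj(1) + 2*(-sqrt(3))*conj(1) + 2*(1)*conj(1) + 2*(0)*conj(1) + 2*(-1)*conj(1) + 2*(sqrt(3))*conj(1) + 6*(0)*conj(-1) + 6*(0)*conj(-1)]
      = (1/24)[(2) + (-2) + (-2*sqrt(3)) + (2) + (0) + (-2) + (2*sqrt(3)) + (0) + (0)] = 0/24 = 0
  <chi_9*chi_2, chi_3> = (1/24)[1*(2)*conj(1) + 1*(-2)*conj(1) + 2*(-sqrt(3))*conj(-1) + 2*(1)*conj(1) + 2*(0)*conj(-1) + 2*(-1)*conj(1) + 2*(sqrt(3))*conj(-1) + 6*(0)*conj(1) + 6*(0)*conj(-1)]
      = (1/24)[(2) + (-2) + (2*sqrt(3)) + (2) + (0) + (-2) + (-2*sqrt(3)) + (0) + (0)] = 0/24 = 0
  <chi_9*chi_2, chi_4> = (1/24)[1*(2)*conj(1) + 1*(-2)*conj(1) + 2*(-sqrt(3))*conj(-1) + 2*(1)*conj(1) + 2*(0)*conj(-1) + 2*(-1)*conj(1) + 2*(sqrt(3))*conj(-1) + 6*(0)*conj(-1) + 6*(0)*conj(1)]
      = (1/24)[(2) + (-2) + (2*sqrt(3)) + (2) + (0) + (-2) + (-2*sqrt(3)) + (0) + (0)] = 0/24 = 0
  <chi_9*chi_2, chi_5> = (1/24)[1*(2)*conj(2) + 1*(-2)*conj(-2) + 2*(-sqrt(3))*conj(sqrt(3)) + 2*(1)*conj(1) + 2*(0)*conj(0) + 2*(-1)*conj(-1) + 2*(sqrt(3))*conj(-sqrt(3)) + 6*(0)*conj(0) + 6*(0)*conj(0)]
      = (1/24)[(4) + (4) + (-6) + (2) + (0) + (2) + (-6) + (0) + (0)] = 0/24 = 0
  <chi_9*chi_2, chi_6> = (1/24)[1*(2)*conj(2) + 1*(-2)*conj(2) + 2*(-sqrt(3))*conj(1) + 2*(1)*conj(-1) + 2*(0)*conj(-2) + 2*(-1)*conj(-1) + 2*(sqrt(3))*conj(1) + 6*(0)*conj(0) + 6*(0)*conj(0)]
      = (1/24)[(4) + (-4) + (-2*sqrt(3)) + (-2) + (0) + (2) + (2*sqrt(3)) + (0) + (0)] = 0/24 = 0
  <chi_9*chi_2, chi_7> = (1/24)[1*(2)*conj(2) + 1*(-2)*conj(-2) + 2*(-sqrt(3))*conj(0) + 2*(1)*conj(-2) + 2*(0)*conj(0) + 2*(-1)*conj(2) + 2*(sqrt(3))*conj(0) + 6*(0)*conj(0) + 6*(0)*conj(0)]
      = (1/24)[(4) + (4) + (0) + (-4) + (0) + (-4) + (0) + (0) + (0)] = 0/24 = 0
  <chi_9*chi_2, chi_8> = (1/24)[1*(2)*conj(2) + 1*(-2)*conj(2) + 2*(-sqrt(3))*conj(-1) + 2*(1)*conj(-1) + 2*(0)*conj(2) + 2*(-1)*conj(-1) + 2*(sqrt(3))*conj(-1) + 6*(0)*conj(0) + 6*(0)*conj(0)]
      = (1/24)[(4) + (-4) + (2*sqrt(3)) + (-2) + (0) + (2) + (-2*sqrt(3)) + (0) + (0)] = 0/24 = 0
  <chi_9*chi_2, chi_9> = (1/24)[1*(2)*conj(2) + 1*(-2)*conj(-2) + 2*(-sqrt(3))*conj(-sqrt(3)) + 2*(1)*conj(1) + 2*(0)*conj(0) + 2*(-1)*conj(-1) + 2*(sqrt(3))*conj(sqrt(3)) + 6*(0)*conj(0) + 6*(0)*conj(0)]
      = (1/24)[(4) + (4) + (6) + (2) + (0) + (2) + (6) + (0) + (0)] = 24/24 = 1
Hence the multiplicities are chi_9: 1. Dimension check: dim(chi_9)*dim(chi_2) = 2*1 = 2 and sum (mult * dim) = 1*2 = 2.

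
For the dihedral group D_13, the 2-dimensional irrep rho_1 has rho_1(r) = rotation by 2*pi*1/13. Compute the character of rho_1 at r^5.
chi_{rho_1}(r^5) = 2*cos(2*pi*1*5/13) = -2*cos(3*pi/13)

Solution. rho_1(r^5) is rotation by angle 2*pi*1*5/13, whose trace is 2*cos(2*pi*1*5/13) = -2*cos(3*pi/13).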